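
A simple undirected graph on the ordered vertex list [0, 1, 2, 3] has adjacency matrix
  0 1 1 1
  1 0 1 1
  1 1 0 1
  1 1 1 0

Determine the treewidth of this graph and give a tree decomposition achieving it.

Treewidth 3.
One optimal decomposition is:
Bags: B1 = {0, 1, 2, 3}
Tree: (single bag)

With just one bag of size 4, the width is 4 − 1 = 3, so tw(G) ≤ 3. For the lower bound, the 4 vertices {0, 1, 2, 3} are pairwise adjacent, and any tree decomposition puts a clique entirely inside one bag — forcing width ≥ 3. Combining the bounds, tw(G) = 3.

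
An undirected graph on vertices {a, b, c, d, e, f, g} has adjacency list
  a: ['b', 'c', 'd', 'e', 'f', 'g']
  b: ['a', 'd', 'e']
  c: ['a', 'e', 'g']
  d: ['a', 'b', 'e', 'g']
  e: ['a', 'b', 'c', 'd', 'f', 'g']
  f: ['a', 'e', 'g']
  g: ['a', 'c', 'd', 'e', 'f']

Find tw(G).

A width-3 tree decomposition is:
Bags: B1 = {a, c, e, g}  B2 = {a, d, e, g}  B3 = {a, e, f, g}  B4 = {a, b, d, e}
Tree: B1–B2, B2–B3, B2–B4
The largest bag has 4 vertices, giving width 3; this decomposition certifies tw(G) ≤ 3. On the other hand G contains the 4-clique {a, d, e, g}. A clique must lie in a single bag of any decomposition, so no decomposition can have width below 3. The upper and lower bounds meet at 3, so that is the treewidth.

3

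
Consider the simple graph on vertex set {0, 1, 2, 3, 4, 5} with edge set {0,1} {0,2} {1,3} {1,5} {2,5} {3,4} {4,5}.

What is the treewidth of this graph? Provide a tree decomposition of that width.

The largest bag has 3 vertices, giving width 2; this decomposition certifies tw(G) ≤ 2. The edges 4–3–1–5–4 form a cycle, so G is not a tree and its treewidth is at least 2. Combining the bounds, tw(G) = 2.

Treewidth 2.
One optimal decomposition is:
Bags: B1 = {3, 4, 5}  B2 = {1, 3, 5}  B3 = {1, 2, 5}  B4 = {0, 1, 2}
Tree: B1–B2, B2–B3, B3–B4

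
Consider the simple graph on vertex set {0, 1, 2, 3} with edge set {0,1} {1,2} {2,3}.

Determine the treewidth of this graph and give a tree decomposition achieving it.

The largest bag has 2 vertices, giving width 1; this decomposition certifies tw(G) ≤ 1. Any graph with an edge has treewidth ≥ 1, and G has the edge 3–2. Combining the bounds, tw(G) = 1.

Treewidth 1.
One optimal decomposition is:
Bags: B1 = {2, 3}  B2 = {1, 2}  B3 = {0, 1}
Tree: B1–B2, B2–B3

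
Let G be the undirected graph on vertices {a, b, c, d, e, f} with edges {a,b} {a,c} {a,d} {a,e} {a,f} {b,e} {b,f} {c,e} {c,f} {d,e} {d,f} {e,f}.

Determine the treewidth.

A width-3 tree decomposition is:
Bags: B1 = {a, c, e, f}  B2 = {a, d, e, f}  B3 = {a, b, e, f}
Tree: B1–B2, B1–B3
The largest bag has 4 vertices, giving width 3; this decomposition certifies tw(G) ≤ 3. For the lower bound, the 4 vertices {a, d, e, f} are pairwise adjacent, and any tree decomposition puts a clique entirely inside one bag — forcing width ≥ 3. The upper and lower bounds meet at 3, so that is the treewidth.

3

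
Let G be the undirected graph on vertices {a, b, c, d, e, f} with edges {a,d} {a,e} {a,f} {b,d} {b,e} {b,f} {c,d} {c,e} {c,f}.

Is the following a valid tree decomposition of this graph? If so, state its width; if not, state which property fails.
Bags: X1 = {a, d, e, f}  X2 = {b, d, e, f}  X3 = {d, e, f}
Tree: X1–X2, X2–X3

No — vertex c appears in no bag.

A tree decomposition must satisfy three properties: every vertex lies in some bag; for every edge, both endpoints lie together in some bag; and for every vertex, the bags containing it form a connected subtree. Here vertex c appears in no bag, so the decomposition is invalid.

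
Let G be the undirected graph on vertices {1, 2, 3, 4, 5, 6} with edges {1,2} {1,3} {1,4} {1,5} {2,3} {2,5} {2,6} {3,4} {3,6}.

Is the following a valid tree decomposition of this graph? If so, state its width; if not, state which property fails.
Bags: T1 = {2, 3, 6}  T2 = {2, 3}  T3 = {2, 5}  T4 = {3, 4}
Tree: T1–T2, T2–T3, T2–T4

A tree decomposition must satisfy three properties: every vertex lies in some bag; for every edge, both endpoints lie together in some bag; and for every vertex, the bags containing it form a connected subtree. Here vertex 1 appears in no bag, so the decomposition is invalid.

No — vertex 1 appears in no bag.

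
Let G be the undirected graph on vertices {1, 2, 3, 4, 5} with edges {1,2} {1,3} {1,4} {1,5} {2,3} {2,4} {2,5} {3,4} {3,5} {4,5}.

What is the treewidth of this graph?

A width-4 tree decomposition is:
Bags: B1 = {1, 2, 3, 4, 5}
Tree: (single bag)
With just one bag of size 5, the width is 5 − 1 = 4, so tw(G) ≤ 4. Conversely, {1, 2, 3, 4, 5} is a clique of size 5, and the vertices of any clique must share a bag in every tree decomposition; so some bag has ≥ 5 vertices and tw(G) ≥ 4. Combining the bounds, tw(G) = 4.

4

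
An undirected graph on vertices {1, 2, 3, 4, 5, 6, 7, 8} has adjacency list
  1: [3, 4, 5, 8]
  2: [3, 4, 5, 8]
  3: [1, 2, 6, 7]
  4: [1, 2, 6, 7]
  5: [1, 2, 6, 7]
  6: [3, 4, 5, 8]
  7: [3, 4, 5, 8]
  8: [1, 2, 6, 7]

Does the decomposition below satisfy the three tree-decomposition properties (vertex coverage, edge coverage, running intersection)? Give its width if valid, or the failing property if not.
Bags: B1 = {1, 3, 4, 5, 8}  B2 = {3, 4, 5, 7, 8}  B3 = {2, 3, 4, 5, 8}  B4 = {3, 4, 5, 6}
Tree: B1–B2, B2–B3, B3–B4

No — edge (8,6) lies in no bag.

A tree decomposition must satisfy three properties: every vertex lies in some bag; for every edge, both endpoints lie together in some bag; and for every vertex, the bags containing it form a connected subtree. Here edge (8,6) lies in no bag, so the decomposition is invalid.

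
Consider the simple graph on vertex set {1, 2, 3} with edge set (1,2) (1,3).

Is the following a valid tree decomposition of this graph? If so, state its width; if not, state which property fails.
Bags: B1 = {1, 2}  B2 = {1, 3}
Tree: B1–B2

Yes; width 1.

Vertex coverage: the bags together contain {1, 2, 3}, the full vertex set. Edge coverage: each edge of G has both endpoints in at least one bag. Running intersection: for every vertex, the bags containing it form a connected subtree. All three properties hold, so this is a valid tree decomposition of width max|bag| − 1 = 1, and hence tw(G) ≤ 1.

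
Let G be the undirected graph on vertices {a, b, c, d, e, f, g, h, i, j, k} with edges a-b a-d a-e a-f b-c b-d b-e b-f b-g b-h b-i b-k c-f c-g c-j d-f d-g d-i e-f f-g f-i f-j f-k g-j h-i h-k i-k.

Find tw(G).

3

A width-3 tree decomposition is:
Bags: B1 = {b, d, f, i}  B2 = {b, d, f, g}  B3 = {b, c, f, g}  B4 = {b, f, i, k}  B5 = {a, b, d, f}  B6 = {a, b, e, f}  B7 = {c, f, g, j}  B8 = {b, h, i, k}
Tree: B1–B2, B2–B3, B1–B4, B2–B5, B5–B6, B3–B7, B4–B8
Each bag holds 4 vertices, so the decomposition has width 3, which upper-bounds the treewidth. On the other hand G contains the 4-clique {b, h, i, k}. A clique must lie in a single bag of any decomposition, so no decomposition can have width below 3. The upper and lower bounds meet at 3, so that is the treewidth.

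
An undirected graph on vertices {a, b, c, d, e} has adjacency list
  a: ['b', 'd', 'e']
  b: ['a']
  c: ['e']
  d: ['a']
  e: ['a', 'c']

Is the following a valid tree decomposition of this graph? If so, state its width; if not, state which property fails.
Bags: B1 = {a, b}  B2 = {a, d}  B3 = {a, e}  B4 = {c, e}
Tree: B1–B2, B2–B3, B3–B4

Yes; width 1.

Every vertex of G appears in some bag (union = {a, b, c, d, e}); every edge is covered by a bag; and for each vertex v the set of bags containing v is connected in the bag tree. The decomposition is therefore valid. The largest bag has 2 vertices, so the width is 1.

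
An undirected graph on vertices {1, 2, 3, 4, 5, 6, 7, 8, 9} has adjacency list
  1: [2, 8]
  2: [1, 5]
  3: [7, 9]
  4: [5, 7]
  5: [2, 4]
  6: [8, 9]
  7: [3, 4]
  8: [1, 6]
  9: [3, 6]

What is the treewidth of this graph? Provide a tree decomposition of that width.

The largest bag has 3 vertices, giving width 2; this decomposition certifies tw(G) ≤ 2. For the lower bound, G contains the cycle 8–1–2–5–4–7–3–9–6–8, so G is not a forest; only forests have treewidth ≤ 1, hence tw(G) ≥ 2. Hence tw(G) = 2 exactly.

Treewidth 2.
One optimal decomposition is:
Bags: B1 = {1, 2, 8}  B2 = {2, 5, 8}  B3 = {4, 5, 8}  B4 = {4, 7, 8}  B5 = {3, 7, 8}  B6 = {3, 8, 9}  B7 = {6, 8, 9}
Tree: B1–B2, B2–B3, B3–B4, B4–B5, B5–B6, B6–B7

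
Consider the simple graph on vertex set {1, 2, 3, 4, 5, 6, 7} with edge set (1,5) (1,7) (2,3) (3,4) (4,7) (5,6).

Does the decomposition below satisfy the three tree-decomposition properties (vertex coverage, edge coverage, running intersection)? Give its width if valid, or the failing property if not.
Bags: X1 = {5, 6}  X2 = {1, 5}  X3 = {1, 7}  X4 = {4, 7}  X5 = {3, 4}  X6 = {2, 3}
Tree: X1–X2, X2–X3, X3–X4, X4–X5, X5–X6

Every vertex of G appears in some bag (union = {1, 2, 3, 4, 5, 6, 7}); every edge is covered by a bag; and for each vertex v the set of bags containing v is connected in the bag tree. The decomposition is therefore valid. The largest bag has 2 vertices, so the width is 1.

Yes; width 1.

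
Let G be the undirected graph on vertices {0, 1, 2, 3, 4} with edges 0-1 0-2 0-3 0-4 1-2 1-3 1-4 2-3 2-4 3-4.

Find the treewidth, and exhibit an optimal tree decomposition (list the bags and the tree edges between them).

Treewidth 4.
Bags: B1 = {0, 1, 2, 3, 4}
Tree: (single bag)

With just one bag of size 5, the width is 5 − 1 = 4, so tw(G) ≤ 4. On the other hand G contains the 5-clique {0, 1, 2, 3, 4}. A clique must lie in a single bag of any decomposition, so no decomposition can have width below 4. Combining the bounds, tw(G) = 4.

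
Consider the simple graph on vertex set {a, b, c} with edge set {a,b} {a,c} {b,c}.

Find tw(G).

2

A width-2 tree decomposition is:
Bags: B1 = {a, b, c}
Tree: (single bag)
With just one bag of size 3, the width is 3 − 1 = 2, so tw(G) ≤ 2. For the lower bound, the 3 vertices {a, b, c} are pairwise adjacent, and any tree decomposition puts a clique entirely inside one bag — forcing width ≥ 2. Combining the bounds, tw(G) = 2.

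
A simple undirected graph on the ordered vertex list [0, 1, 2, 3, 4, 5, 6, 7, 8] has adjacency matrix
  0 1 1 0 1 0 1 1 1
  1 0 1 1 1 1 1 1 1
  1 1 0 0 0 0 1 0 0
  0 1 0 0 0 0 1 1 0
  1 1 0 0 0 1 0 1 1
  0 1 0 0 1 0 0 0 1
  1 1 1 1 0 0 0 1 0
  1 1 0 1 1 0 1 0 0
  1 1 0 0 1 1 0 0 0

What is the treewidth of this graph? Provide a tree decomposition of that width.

The largest bag has 4 vertices, giving width 3; this decomposition certifies tw(G) ≤ 3. On the other hand G contains the 4-clique {0, 1, 2, 6}. A clique must lie in a single bag of any decomposition, so no decomposition can have width below 3. The upper and lower bounds meet at 3, so that is the treewidth.

Treewidth 3.
One such decomposition:
Bags: B1 = {0, 1, 6, 7}  B2 = {1, 3, 6, 7}  B3 = {0, 1, 4, 7}  B4 = {0, 1, 4, 8}  B5 = {0, 1, 2, 6}  B6 = {1, 4, 5, 8}
Tree: B1–B2, B1–B3, B3–B4, B1–B5, B4–B6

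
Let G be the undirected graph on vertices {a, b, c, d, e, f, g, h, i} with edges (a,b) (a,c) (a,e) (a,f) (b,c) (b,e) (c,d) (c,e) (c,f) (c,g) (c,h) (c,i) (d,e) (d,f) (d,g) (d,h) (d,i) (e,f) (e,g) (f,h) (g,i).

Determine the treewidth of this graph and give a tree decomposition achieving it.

Treewidth 3.
One such decomposition:
Bags: B1 = {a, c, e, f}  B2 = {c, d, e, f}  B3 = {c, d, e, g}  B4 = {c, d, g, i}  B5 = {c, d, f, h}  B6 = {a, b, c, e}
Tree: B1–B2, B2–B3, B3–B4, B2–B5, B1–B6

The largest bag has 4 vertices, giving width 3; this decomposition certifies tw(G) ≤ 3. Conversely, {c, d, e, g} is a clique of size 4, and the vertices of any clique must share a bag in every tree decomposition; so some bag has ≥ 4 vertices and tw(G) ≥ 3. Combining the bounds, tw(G) = 3.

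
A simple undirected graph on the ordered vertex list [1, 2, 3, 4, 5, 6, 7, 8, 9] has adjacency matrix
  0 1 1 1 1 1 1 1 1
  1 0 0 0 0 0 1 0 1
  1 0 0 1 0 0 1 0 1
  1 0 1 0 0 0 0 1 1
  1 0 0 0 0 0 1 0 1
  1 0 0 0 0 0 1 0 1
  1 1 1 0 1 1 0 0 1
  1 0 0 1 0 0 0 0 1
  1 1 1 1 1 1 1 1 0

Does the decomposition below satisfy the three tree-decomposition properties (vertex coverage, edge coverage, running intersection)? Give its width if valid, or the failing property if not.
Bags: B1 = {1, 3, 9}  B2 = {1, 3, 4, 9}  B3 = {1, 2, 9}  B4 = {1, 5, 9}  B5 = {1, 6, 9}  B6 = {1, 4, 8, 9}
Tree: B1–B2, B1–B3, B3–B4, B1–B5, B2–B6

No — vertex 7 appears in no bag.

A tree decomposition must satisfy three properties: every vertex lies in some bag; for every edge, both endpoints lie together in some bag; and for every vertex, the bags containing it form a connected subtree. Here vertex 7 appears in no bag, so the decomposition is invalid.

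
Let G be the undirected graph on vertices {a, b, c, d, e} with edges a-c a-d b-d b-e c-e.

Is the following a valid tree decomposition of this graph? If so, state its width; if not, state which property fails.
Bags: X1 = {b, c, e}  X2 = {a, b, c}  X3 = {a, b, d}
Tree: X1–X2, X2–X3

Yes; width 2.

Every vertex of G appears in some bag (union = {a, b, c, d, e}); every edge is covered by a bag; and for each vertex v the set of bags containing v is connected in the bag tree. The decomposition is therefore valid. The largest bag has 3 vertices, so the width is 2.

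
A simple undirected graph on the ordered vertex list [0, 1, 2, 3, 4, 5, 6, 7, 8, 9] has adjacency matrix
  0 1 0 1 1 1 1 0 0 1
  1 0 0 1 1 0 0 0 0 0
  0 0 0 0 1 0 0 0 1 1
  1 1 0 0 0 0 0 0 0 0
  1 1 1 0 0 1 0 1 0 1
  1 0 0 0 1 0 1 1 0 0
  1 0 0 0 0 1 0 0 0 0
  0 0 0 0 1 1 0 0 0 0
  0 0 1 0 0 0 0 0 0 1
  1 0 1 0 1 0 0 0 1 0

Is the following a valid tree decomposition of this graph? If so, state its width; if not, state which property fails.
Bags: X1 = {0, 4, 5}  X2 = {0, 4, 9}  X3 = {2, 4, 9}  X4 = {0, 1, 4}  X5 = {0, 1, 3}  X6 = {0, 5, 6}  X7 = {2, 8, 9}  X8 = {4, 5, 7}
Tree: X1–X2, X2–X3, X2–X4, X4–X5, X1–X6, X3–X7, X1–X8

Yes; width 2.

Checking the three conditions: (i) the bags cover all of {0, 1, 2, 3, 4, 5, 6, 7, 8, 9}; (ii) for each edge, some bag contains both endpoints; (iii) the bags containing any fixed vertex form a subtree. All hold, so the decomposition is valid with width 3 − 1 = 2.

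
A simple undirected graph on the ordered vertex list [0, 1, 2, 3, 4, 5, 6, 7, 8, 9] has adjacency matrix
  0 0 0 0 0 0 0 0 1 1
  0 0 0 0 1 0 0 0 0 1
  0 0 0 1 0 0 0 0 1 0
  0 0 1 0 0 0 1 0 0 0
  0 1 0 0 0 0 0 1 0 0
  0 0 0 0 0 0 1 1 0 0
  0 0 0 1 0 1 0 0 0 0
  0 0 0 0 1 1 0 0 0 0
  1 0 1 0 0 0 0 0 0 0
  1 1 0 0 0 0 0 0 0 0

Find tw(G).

2

A width-2 tree decomposition is:
Bags: B1 = {1, 4, 7}  B2 = {1, 7, 9}  B3 = {0, 7, 9}  B4 = {0, 7, 8}  B5 = {2, 7, 8}  B6 = {2, 3, 7}  B7 = {3, 6, 7}  B8 = {5, 6, 7}
Tree: B1–B2, B2–B3, B3–B4, B4–B5, B5–B6, B6–B7, B7–B8
Each bag holds 3 vertices, so the decomposition has width 2, which upper-bounds the treewidth. The edges 7–4–1–9–0–8–2–3–6–5–7 form a cycle, so G is not a tree and its treewidth is at least 2. The upper and lower bounds meet at 2, so that is the treewidth.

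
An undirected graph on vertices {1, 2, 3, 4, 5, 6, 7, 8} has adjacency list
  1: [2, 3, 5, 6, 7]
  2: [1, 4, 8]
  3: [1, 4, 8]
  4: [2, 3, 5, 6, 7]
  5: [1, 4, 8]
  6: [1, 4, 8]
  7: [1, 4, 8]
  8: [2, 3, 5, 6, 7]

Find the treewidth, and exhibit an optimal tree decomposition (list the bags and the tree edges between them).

Treewidth 3.
Bags: B1 = {1, 4, 7, 8}  B2 = {1, 4, 5, 8}  B3 = {1, 2, 4, 8}  B4 = {1, 3, 4, 8}  B5 = {1, 4, 6, 8}
Tree: B1–B2, B2–B3, B3–B4, B4–B5

Each bag holds 4 vertices, so the decomposition has width 3, which upper-bounds the treewidth. For the lower bound: the 4 vertex sets {1,7}, {5,8}, {4}, {2} are disjoint, each induces a connected subgraph, and every pair is joined by at least one edge of G. Contracting each set to a single vertex therefore yields K_{4} as a minor, and since treewidth is minor-monotone, tw(G) ≥ tw(K_{4}) = 3. Therefore the treewidth is 3.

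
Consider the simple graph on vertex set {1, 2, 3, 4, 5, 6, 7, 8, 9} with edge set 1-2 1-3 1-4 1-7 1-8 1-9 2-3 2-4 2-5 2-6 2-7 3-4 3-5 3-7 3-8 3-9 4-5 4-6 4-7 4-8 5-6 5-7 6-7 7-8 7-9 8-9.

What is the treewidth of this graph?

A width-4 tree decomposition is:
Bags: B1 = {1, 2, 3, 4, 7}  B2 = {1, 3, 4, 7, 8}  B3 = {2, 3, 4, 5, 7}  B4 = {2, 4, 5, 6, 7}  B5 = {1, 3, 7, 8, 9}
Tree: B1–B2, B1–B3, B3–B4, B2–B5
The largest bag has 5 vertices, giving width 4; this decomposition certifies tw(G) ≤ 4. For the lower bound, the 5 vertices {1, 3, 7, 8, 9} are pairwise adjacent, and any tree decomposition puts a clique entirely inside one bag — forcing width ≥ 4. The upper and lower bounds meet at 4, so that is the treewidth.

4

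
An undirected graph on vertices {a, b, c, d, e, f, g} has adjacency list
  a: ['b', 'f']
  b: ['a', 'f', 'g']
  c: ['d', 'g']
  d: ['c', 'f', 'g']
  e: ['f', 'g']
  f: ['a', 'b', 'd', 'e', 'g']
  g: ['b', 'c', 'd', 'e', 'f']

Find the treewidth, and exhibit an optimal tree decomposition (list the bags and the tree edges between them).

Treewidth 2.
One optimal decomposition is:
Bags: B1 = {d, f, g}  B2 = {e, f, g}  B3 = {c, d, g}  B4 = {b, f, g}  B5 = {a, b, f}
Tree: B1–B2, B1–B3, B2–B4, B4–B5

Every bag has size at most 3, so the width is 3 − 1 = 2 and tw(G) ≤ 2. On the other hand G contains the 3-clique {c, d, g}. A clique must lie in a single bag of any decomposition, so no decomposition can have width below 2. The upper and lower bounds meet at 2, so that is the treewidth.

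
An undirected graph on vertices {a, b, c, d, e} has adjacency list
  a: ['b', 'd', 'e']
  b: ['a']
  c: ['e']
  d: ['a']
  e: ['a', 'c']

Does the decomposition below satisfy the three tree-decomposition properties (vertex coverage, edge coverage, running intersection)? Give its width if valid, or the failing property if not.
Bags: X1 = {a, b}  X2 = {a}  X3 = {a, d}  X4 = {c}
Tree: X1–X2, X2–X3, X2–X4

No — vertex e appears in no bag.

A tree decomposition must satisfy three properties: every vertex lies in some bag; for every edge, both endpoints lie together in some bag; and for every vertex, the bags containing it form a connected subtree. Here vertex e appears in no bag, so the decomposition is invalid.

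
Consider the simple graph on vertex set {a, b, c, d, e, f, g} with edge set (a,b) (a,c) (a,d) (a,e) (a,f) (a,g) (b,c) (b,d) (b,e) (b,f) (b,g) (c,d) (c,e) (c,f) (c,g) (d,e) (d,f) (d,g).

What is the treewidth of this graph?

A width-4 tree decomposition is:
Bags: B1 = {a, b, c, d, e}  B2 = {a, b, c, d, f}  B3 = {a, b, c, d, g}
Tree: B1–B2, B1–B3
Every bag has size at most 5, so the width is 5 − 1 = 4 and tw(G) ≤ 4. Conversely, {a, b, c, d, g} is a clique of size 5, and the vertices of any clique must share a bag in every tree decomposition; so some bag has ≥ 5 vertices and tw(G) ≥ 4. Combining the bounds, tw(G) = 4.

4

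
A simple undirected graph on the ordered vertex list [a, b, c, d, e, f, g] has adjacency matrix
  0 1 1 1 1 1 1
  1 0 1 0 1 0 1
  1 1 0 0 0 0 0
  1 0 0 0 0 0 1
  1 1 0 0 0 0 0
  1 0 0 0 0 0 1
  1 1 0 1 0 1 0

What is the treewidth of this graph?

A width-2 tree decomposition is:
Bags: B1 = {a, b, e}  B2 = {a, b, g}  B3 = {a, b, c}  B4 = {a, f, g}  B5 = {a, d, g}
Tree: B1–B2, B2–B3, B2–B4, B4–B5
Every bag has size at most 3, so the width is 3 − 1 = 2 and tw(G) ≤ 2. Conversely, {a, d, g} is a clique of size 3, and the vertices of any clique must share a bag in every tree decomposition; so some bag has ≥ 3 vertices and tw(G) ≥ 2. The upper and lower bounds meet at 2, so that is the treewidth.

2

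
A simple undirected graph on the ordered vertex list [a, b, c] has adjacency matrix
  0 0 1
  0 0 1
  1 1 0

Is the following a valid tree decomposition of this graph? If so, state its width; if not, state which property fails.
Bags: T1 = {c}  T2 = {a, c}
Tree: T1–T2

A tree decomposition must satisfy three properties: every vertex lies in some bag; for every edge, both endpoints lie together in some bag; and for every vertex, the bags containing it form a connected subtree. Here vertex b appears in no bag, so the decomposition is invalid.

No — vertex b appears in no bag.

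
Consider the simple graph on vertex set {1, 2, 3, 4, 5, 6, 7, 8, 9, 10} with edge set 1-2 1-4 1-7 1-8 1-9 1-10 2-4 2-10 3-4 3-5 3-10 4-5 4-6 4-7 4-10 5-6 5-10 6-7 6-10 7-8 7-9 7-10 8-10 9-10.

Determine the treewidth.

A width-3 tree decomposition is:
Bags: B1 = {4, 5, 6, 10}  B2 = {3, 4, 5, 10}  B3 = {4, 6, 7, 10}  B4 = {1, 4, 7, 10}  B5 = {1, 7, 9, 10}  B6 = {1, 7, 8, 10}  B7 = {1, 2, 4, 10}
Tree: B1–B2, B1–B3, B3–B4, B4–B5, B4–B6, B4–B7
Every bag has size at most 4, so the width is 4 − 1 = 3 and tw(G) ≤ 3. On the other hand G contains the 4-clique {1, 7, 8, 10}. A clique must lie in a single bag of any decomposition, so no decomposition can have width below 3. Therefore the treewidth is 3.

3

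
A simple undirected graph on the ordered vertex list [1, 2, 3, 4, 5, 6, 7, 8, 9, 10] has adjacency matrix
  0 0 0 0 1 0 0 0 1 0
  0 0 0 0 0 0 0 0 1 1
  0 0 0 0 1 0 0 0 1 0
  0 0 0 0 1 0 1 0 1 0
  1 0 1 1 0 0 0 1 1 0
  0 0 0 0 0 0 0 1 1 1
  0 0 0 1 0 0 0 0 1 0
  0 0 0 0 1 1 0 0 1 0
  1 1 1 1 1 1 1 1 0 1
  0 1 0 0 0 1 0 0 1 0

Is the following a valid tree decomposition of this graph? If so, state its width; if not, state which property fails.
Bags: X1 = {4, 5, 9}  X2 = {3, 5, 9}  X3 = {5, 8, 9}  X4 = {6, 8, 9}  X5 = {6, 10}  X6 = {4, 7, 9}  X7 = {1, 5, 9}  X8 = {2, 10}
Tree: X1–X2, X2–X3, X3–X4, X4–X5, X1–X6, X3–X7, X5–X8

A tree decomposition must satisfy three properties: every vertex lies in some bag; for every edge, both endpoints lie together in some bag; and for every vertex, the bags containing it form a connected subtree. Here edge (9,10) lies in no bag, so the decomposition is invalid.

No — edge (9,10) lies in no bag.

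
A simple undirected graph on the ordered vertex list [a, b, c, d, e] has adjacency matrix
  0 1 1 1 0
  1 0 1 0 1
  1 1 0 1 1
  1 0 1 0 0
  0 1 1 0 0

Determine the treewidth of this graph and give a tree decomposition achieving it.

Treewidth 2.
One such decomposition:
Bags: B1 = {a, b, c}  B2 = {a, c, d}  B3 = {b, c, e}
Tree: B1–B2, B1–B3

Each bag holds 3 vertices, so the decomposition has width 2, which upper-bounds the treewidth. For the lower bound, the 3 vertices {b, c, e} are pairwise adjacent, and any tree decomposition puts a clique entirely inside one bag — forcing width ≥ 2. Combining the bounds, tw(G) = 2.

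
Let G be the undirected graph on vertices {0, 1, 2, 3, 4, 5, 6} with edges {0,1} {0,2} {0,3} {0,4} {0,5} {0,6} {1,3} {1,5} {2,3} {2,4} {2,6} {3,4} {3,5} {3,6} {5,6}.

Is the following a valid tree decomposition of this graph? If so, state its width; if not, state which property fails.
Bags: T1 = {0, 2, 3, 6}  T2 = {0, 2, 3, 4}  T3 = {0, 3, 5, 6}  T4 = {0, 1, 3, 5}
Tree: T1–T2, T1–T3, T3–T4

Yes; width 3.

Vertex coverage: the bags together contain {0, 1, 2, 3, 4, 5, 6}, the full vertex set. Edge coverage: each edge of G has both endpoints in at least one bag. Running intersection: for every vertex, the bags containing it form a connected subtree. All three properties hold, so this is a valid tree decomposition of width max|bag| − 1 = 3, and hence tw(G) ≤ 3.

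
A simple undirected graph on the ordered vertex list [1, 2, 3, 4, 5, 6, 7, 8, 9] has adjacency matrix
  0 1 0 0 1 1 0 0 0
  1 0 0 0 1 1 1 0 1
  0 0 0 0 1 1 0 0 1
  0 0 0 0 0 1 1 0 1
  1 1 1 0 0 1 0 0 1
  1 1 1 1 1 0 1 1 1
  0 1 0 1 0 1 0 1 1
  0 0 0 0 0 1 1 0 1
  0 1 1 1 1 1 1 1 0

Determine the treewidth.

A width-3 tree decomposition is:
Bags: B1 = {2, 6, 7, 9}  B2 = {2, 5, 6, 9}  B3 = {3, 5, 6, 9}  B4 = {1, 2, 5, 6}  B5 = {4, 6, 7, 9}  B6 = {6, 7, 8, 9}
Tree: B1–B2, B2–B3, B2–B4, B1–B5, B1–B6
The largest bag has 4 vertices, giving width 3; this decomposition certifies tw(G) ≤ 3. Conversely, {1, 2, 5, 6} is a clique of size 4, and the vertices of any clique must share a bag in every tree decomposition; so some bag has ≥ 4 vertices and tw(G) ≥ 3. Therefore the treewidth is 3.

3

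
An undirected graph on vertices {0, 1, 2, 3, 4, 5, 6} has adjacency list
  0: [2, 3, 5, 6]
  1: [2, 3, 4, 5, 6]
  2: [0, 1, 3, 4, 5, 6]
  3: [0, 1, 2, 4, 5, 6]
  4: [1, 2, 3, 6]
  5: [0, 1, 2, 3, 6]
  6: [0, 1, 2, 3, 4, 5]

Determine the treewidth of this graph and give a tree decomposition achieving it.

Treewidth 4.
Bags: B1 = {1, 2, 3, 4, 6}  B2 = {1, 2, 3, 5, 6}  B3 = {0, 2, 3, 5, 6}
Tree: B1–B2, B2–B3

Each bag holds 5 vertices, so the decomposition has width 4, which upper-bounds the treewidth. On the other hand G contains the 5-clique {0, 2, 3, 5, 6}. A clique must lie in a single bag of any decomposition, so no decomposition can have width below 4. Combining the bounds, tw(G) = 4.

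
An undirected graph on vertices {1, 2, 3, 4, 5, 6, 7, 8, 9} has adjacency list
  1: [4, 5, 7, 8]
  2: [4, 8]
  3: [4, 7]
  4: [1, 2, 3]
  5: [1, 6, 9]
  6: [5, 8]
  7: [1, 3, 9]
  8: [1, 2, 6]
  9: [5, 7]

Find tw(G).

3

A width-3 tree decomposition is:
Bags: B1 = {2, 3, 4, 8}  B2 = {1, 3, 4, 8}  B3 = {1, 3, 7, 8}  B4 = {1, 6, 7, 8}  B5 = {1, 5, 6, 7}  B6 = {5, 6, 7, 9}
Tree: B1–B2, B2–B3, B3–B4, B4–B5, B5–B6
The largest bag has 4 vertices, giving width 3; this decomposition certifies tw(G) ≤ 3. For the lower bound: the 4 vertex sets {2,3,4}, {8}, {1}, {5,6,7,9} are disjoint, each induces a connected subgraph, and every pair is joined by at least one edge of G. Contracting each set to a single vertex therefore yields K_{4} as a minor, and since treewidth is minor-monotone, tw(G) ≥ tw(K_{4}) = 3. The upper and lower bounds meet at 3, so that is the treewidth.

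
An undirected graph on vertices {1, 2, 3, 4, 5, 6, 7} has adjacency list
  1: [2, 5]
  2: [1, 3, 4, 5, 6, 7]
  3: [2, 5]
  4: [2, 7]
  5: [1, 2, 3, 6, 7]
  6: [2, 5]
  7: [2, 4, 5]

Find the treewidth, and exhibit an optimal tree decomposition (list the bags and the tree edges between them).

Each bag holds 3 vertices, so the decomposition has width 2, which upper-bounds the treewidth. On the other hand G contains the 3-clique {2, 4, 7}. A clique must lie in a single bag of any decomposition, so no decomposition can have width below 2. The upper and lower bounds meet at 2, so that is the treewidth.

Treewidth 2.
Bags: B1 = {2, 5, 7}  B2 = {2, 4, 7}  B3 = {2, 3, 5}  B4 = {1, 2, 5}  B5 = {2, 5, 6}
Tree: B1–B2, B1–B3, B1–B4, B1–B5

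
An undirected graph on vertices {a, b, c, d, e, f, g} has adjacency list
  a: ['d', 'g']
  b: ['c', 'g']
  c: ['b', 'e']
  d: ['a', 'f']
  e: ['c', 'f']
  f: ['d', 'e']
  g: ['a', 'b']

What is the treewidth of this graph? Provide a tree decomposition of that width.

Treewidth 2.
One optimal decomposition is:
Bags: B1 = {b, c, g}  B2 = {c, e, g}  B3 = {e, f, g}  B4 = {d, f, g}  B5 = {a, d, g}
Tree: B1–B2, B2–B3, B3–B4, B4–B5

Every bag has size at most 3, so the width is 3 − 1 = 2 and tw(G) ≤ 2. Since g–b–c–e–f–d–a–g is a cycle in G, G is not acyclic. Forests are exactly the graphs of treewidth ≤ 1, so tw(G) ≥ 2. The upper and lower bounds meet at 2, so that is the treewidth.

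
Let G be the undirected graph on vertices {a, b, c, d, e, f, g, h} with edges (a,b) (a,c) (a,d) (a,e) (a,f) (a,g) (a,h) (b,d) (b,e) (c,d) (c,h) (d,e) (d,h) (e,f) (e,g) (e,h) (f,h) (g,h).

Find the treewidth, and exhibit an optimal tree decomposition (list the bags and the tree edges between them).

The largest bag has 4 vertices, giving width 3; this decomposition certifies tw(G) ≤ 3. For the lower bound, the 4 vertices {a, d, e, h} are pairwise adjacent, and any tree decomposition puts a clique entirely inside one bag — forcing width ≥ 3. Hence tw(G) = 3 exactly.

Treewidth 3.
One such decomposition:
Bags: B1 = {a, e, f, h}  B2 = {a, d, e, h}  B3 = {a, c, d, h}  B4 = {a, b, d, e}  B5 = {a, e, g, h}
Tree: B1–B2, B2–B3, B2–B4, B2–B5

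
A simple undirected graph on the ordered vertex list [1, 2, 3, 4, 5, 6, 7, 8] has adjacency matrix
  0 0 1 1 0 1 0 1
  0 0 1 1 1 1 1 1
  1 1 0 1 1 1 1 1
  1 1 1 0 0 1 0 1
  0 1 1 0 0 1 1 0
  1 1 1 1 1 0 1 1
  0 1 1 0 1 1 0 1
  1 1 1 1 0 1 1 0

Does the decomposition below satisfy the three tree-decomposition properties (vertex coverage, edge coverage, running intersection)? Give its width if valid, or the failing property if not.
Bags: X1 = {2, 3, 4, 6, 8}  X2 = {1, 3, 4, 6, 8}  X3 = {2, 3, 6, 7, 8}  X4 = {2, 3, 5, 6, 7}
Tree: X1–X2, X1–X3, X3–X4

Every vertex of G appears in some bag (union = {1, 2, 3, 4, 5, 6, 7, 8}); every edge is covered by a bag; and for each vertex v the set of bags containing v is connected in the bag tree. The decomposition is therefore valid. The largest bag has 5 vertices, so the width is 4.

Yes; width 4.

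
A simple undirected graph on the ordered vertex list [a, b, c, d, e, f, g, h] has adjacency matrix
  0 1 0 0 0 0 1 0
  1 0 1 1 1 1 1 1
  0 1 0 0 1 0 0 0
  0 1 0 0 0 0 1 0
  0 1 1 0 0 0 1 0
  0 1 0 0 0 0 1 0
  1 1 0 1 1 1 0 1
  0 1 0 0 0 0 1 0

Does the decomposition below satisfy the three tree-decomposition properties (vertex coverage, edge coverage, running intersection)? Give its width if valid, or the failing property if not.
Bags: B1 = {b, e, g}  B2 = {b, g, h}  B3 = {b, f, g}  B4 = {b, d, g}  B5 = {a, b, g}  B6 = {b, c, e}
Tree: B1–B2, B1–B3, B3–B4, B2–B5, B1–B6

Yes; width 2.

Vertex coverage: the bags together contain {a, b, c, d, e, f, g, h}, the full vertex set. Edge coverage: each edge of G has both endpoints in at least one bag. Running intersection: for every vertex, the bags containing it form a connected subtree. All three properties hold, so this is a valid tree decomposition of width max|bag| − 1 = 2, and hence tw(G) ≤ 2.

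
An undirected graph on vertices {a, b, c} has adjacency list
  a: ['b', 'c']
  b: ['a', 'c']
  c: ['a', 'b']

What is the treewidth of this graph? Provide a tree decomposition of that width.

Treewidth 2.
One optimal decomposition is:
Bags: B1 = {a, b, c}
Tree: (single bag)

With just one bag of size 3, the width is 3 − 1 = 2, so tw(G) ≤ 2. On the other hand G contains the 3-clique {a, b, c}. A clique must lie in a single bag of any decomposition, so no decomposition can have width below 2. Combining the bounds, tw(G) = 2.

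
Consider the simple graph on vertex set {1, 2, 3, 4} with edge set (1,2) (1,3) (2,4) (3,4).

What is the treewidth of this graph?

2

A width-2 tree decomposition is:
Bags: B1 = {1, 2, 3}  B2 = {2, 3, 4}
Tree: B1–B2
Each bag holds 3 vertices, so the decomposition has width 2, which upper-bounds the treewidth. For the lower bound, G contains the cycle 2–1–3–4–2, so G is not a forest; only forests have treewidth ≤ 1, hence tw(G) ≥ 2. Hence tw(G) = 2 exactly.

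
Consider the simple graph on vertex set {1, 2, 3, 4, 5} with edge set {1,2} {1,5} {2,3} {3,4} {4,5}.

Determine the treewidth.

2

A width-2 tree decomposition is:
Bags: B1 = {1, 2, 5}  B2 = {2, 4, 5}  B3 = {2, 3, 4}
Tree: B1–B2, B2–B3
Every bag has size at most 3, so the width is 3 − 1 = 2 and tw(G) ≤ 2. Since 2–1–5–4–3–2 is a cycle in G, G is not acyclic. Forests are exactly the graphs of treewidth ≤ 1, so tw(G) ≥ 2. Combining the bounds, tw(G) = 2.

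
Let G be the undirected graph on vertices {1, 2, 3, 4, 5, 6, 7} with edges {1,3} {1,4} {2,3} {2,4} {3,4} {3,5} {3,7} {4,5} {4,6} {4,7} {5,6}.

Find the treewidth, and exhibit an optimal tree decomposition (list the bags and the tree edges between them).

Each bag holds 3 vertices, so the decomposition has width 2, which upper-bounds the treewidth. For the lower bound, the 3 vertices {1, 3, 4} are pairwise adjacent, and any tree decomposition puts a clique entirely inside one bag — forcing width ≥ 2. The upper and lower bounds meet at 2, so that is the treewidth.

Treewidth 2.
One such decomposition:
Bags: B1 = {2, 3, 4}  B2 = {3, 4, 5}  B3 = {4, 5, 6}  B4 = {1, 3, 4}  B5 = {3, 4, 7}
Tree: B1–B2, B2–B3, B2–B4, B1–B5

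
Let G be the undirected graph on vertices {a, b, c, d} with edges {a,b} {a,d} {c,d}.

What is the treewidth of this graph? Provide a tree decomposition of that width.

Treewidth 1.
Bags: B1 = {a, d}  B2 = {c, d}  B3 = {a, b}
Tree: B1–B2, B1–B3

The largest bag has 2 vertices, giving width 1; this decomposition certifies tw(G) ≤ 1. Any graph with an edge has treewidth ≥ 1, and G has the edge d–a. Therefore the treewidth is 1.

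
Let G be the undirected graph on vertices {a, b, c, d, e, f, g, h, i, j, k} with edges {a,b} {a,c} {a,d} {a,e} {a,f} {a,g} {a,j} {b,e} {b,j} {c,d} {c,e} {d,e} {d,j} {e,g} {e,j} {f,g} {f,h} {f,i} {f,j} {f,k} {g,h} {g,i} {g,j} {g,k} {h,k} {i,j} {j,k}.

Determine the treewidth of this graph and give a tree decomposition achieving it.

The largest bag has 4 vertices, giving width 3; this decomposition certifies tw(G) ≤ 3. Conversely, {a, d, e, j} is a clique of size 4, and the vertices of any clique must share a bag in every tree decomposition; so some bag has ≥ 4 vertices and tw(G) ≥ 3. Therefore the treewidth is 3.

Treewidth 3.
One such decomposition:
Bags: B1 = {a, e, g, j}  B2 = {a, b, e, j}  B3 = {a, f, g, j}  B4 = {f, g, i, j}  B5 = {f, g, j, k}  B6 = {f, g, h, k}  B7 = {a, d, e, j}  B8 = {a, c, d, e}
Tree: B1–B2, B1–B3, B3–B4, B3–B5, B5–B6, B2–B7, B7–B8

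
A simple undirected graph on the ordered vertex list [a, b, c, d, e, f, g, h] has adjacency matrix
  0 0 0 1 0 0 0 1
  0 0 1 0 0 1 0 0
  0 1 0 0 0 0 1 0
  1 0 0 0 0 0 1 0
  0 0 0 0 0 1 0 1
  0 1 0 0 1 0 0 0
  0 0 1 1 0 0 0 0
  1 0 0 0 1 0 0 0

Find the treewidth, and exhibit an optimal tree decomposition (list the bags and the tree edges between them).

Treewidth 2.
One optimal decomposition is:
Bags: B1 = {a, e, h}  B2 = {a, e, f}  B3 = {a, b, f}  B4 = {a, b, c}  B5 = {a, c, g}  B6 = {a, d, g}
Tree: B1–B2, B2–B3, B3–B4, B4–B5, B5–B6

Every bag has size at most 3, so the width is 3 − 1 = 2 and tw(G) ≤ 2. For the lower bound, G contains the cycle a–h–e–f–b–c–g–d–a, so G is not a forest; only forests have treewidth ≤ 1, hence tw(G) ≥ 2. Hence tw(G) = 2 exactly.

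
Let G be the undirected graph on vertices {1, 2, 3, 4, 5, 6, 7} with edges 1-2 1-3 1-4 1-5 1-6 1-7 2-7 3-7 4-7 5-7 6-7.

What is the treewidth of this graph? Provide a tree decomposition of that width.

Treewidth 2.
One such decomposition:
Bags: B1 = {1, 5, 7}  B2 = {1, 2, 7}  B3 = {1, 6, 7}  B4 = {1, 4, 7}  B5 = {1, 3, 7}
Tree: B1–B2, B2–B3, B3–B4, B4–B5

The largest bag has 3 vertices, giving width 2; this decomposition certifies tw(G) ≤ 2. For the lower bound, the 3 vertices {1, 2, 7} are pairwise adjacent, and any tree decomposition puts a clique entirely inside one bag — forcing width ≥ 2. Hence tw(G) = 2 exactly.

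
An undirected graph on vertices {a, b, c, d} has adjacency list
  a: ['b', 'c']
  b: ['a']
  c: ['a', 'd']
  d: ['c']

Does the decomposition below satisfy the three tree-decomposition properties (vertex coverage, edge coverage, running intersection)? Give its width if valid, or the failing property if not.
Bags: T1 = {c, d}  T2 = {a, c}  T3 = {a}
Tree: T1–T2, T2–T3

A tree decomposition must satisfy three properties: every vertex lies in some bag; for every edge, both endpoints lie together in some bag; and for every vertex, the bags containing it form a connected subtree. Here vertex b appears in no bag, so the decomposition is invalid.

No — vertex b appears in no bag.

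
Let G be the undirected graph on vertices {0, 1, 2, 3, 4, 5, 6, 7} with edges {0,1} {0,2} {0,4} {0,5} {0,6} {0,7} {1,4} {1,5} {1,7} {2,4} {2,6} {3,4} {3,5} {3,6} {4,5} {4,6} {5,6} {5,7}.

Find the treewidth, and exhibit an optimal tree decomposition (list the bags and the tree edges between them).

Every bag has size at most 4, so the width is 4 − 1 = 3 and tw(G) ≤ 3. On the other hand G contains the 4-clique {0, 2, 4, 6}. A clique must lie in a single bag of any decomposition, so no decomposition can have width below 3. Hence tw(G) = 3 exactly.

Treewidth 3.
One such decomposition:
Bags: B1 = {0, 4, 5, 6}  B2 = {0, 1, 4, 5}  B3 = {0, 2, 4, 6}  B4 = {3, 4, 5, 6}  B5 = {0, 1, 5, 7}
Tree: B1–B2, B1–B3, B1–B4, B2–B5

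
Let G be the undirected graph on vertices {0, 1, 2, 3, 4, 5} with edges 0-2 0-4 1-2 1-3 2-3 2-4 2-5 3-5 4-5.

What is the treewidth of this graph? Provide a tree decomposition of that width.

Treewidth 2.
Bags: B1 = {1, 2, 3}  B2 = {2, 3, 5}  B3 = {2, 4, 5}  B4 = {0, 2, 4}
Tree: B1–B2, B2–B3, B3–B4

The largest bag has 3 vertices, giving width 2; this decomposition certifies tw(G) ≤ 2. On the other hand G contains the 3-clique {0, 2, 4}. A clique must lie in a single bag of any decomposition, so no decomposition can have width below 2. Hence tw(G) = 2 exactly.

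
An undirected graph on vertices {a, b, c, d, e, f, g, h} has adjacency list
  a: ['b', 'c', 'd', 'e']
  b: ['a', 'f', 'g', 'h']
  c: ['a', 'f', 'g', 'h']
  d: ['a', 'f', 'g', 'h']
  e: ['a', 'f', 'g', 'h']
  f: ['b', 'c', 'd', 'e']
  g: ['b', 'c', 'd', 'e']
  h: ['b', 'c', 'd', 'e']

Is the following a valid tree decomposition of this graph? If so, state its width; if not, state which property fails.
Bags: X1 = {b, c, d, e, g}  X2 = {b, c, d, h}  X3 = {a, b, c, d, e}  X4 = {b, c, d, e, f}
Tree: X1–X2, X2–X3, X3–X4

A tree decomposition must satisfy three properties: every vertex lies in some bag; for every edge, both endpoints lie together in some bag; and for every vertex, the bags containing it form a connected subtree. Here edge (e,h) lies in no bag, so the decomposition is invalid.

No — edge (e,h) lies in no bag.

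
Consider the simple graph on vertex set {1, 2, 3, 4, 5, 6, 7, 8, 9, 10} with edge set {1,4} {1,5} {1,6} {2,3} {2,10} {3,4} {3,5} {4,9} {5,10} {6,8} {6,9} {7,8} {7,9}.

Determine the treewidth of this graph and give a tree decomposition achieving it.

Treewidth 2.
One such decomposition:
Bags: B1 = {2, 5, 10}  B2 = {2, 3, 5}  B3 = {1, 3, 5}  B4 = {1, 3, 4}  B5 = {1, 4, 6}  B6 = {4, 6, 9}  B7 = {6, 8, 9}  B8 = {7, 8, 9}
Tree: B1–B2, B2–B3, B3–B4, B4–B5, B5–B6, B6–B7, B7–B8

The largest bag has 3 vertices, giving width 2; this decomposition certifies tw(G) ≤ 2. The edges 10–2–3–5–10 form a cycle, so G is not a tree and its treewidth is at least 2. Therefore the treewidth is 2.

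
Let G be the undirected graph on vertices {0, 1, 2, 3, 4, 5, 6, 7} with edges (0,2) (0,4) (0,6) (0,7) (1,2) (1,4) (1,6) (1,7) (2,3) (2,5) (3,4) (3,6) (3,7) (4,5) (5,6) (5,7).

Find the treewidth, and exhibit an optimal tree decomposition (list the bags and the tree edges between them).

Treewidth 4.
Bags: B1 = {0, 2, 4, 6, 7}  B2 = {2, 4, 5, 6, 7}  B3 = {2, 3, 4, 6, 7}  B4 = {1, 2, 4, 6, 7}
Tree: B1–B2, B2–B3, B3–B4

Each bag holds 5 vertices, so the decomposition has width 4, which upper-bounds the treewidth. For the lower bound: the 5 vertex sets {0,2}, {5,6}, {3,4}, {7}, {1} are disjoint, each induces a connected subgraph, and every pair is joined by at least one edge of G. Contracting each set to a single vertex therefore yields K_{5} as a minor, and since treewidth is minor-monotone, tw(G) ≥ tw(K_{5}) = 4. Combining the bounds, tw(G) = 4.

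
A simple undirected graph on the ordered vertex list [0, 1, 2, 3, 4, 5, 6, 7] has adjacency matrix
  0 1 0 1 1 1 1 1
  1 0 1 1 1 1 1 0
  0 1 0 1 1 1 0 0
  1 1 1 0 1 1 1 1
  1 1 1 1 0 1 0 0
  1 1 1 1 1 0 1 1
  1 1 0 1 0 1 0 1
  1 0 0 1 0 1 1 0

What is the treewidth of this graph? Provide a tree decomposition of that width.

Treewidth 4.
Bags: B1 = {1, 2, 3, 4, 5}  B2 = {0, 1, 3, 4, 5}  B3 = {0, 1, 3, 5, 6}  B4 = {0, 3, 5, 6, 7}
Tree: B1–B2, B2–B3, B3–B4

Every bag has size at most 5, so the width is 5 − 1 = 4 and tw(G) ≤ 4. Conversely, {0, 1, 3, 4, 5} is a clique of size 5, and the vertices of any clique must share a bag in every tree decomposition; so some bag has ≥ 5 vertices and tw(G) ≥ 4. The upper and lower bounds meet at 4, so that is the treewidth.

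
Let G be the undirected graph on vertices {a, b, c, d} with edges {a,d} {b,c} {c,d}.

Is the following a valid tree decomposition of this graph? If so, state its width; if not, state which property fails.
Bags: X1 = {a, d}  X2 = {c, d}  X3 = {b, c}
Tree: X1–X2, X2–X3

Yes; width 1.

Checking the three conditions: (i) the bags cover all of {a, b, c, d}; (ii) for each edge, some bag contains both endpoints; (iii) the bags containing any fixed vertex form a subtree. All hold, so the decomposition is valid with width 2 − 1 = 1.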